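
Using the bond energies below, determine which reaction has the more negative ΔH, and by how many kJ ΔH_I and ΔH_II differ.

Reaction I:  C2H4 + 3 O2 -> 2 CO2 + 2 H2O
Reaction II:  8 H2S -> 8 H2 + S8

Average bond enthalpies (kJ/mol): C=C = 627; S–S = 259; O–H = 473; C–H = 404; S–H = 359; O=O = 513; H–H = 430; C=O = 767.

Reaction I, by 1410 kJ

Reaction I:
  Bonds broken (reactants):
    C–H: 4 × 404 = 1616
    C=C: 1 × 627 = 627
    O=O: 3 × 513 = 1539
    Σ(broken) = 3782 kJ
  Bonds formed (products):
    C=O: 4 × 767 = 3068
    O–H: 4 × 473 = 1892
    Σ(formed) = 4960 kJ
  ΔH_I = 3782 − 4960 = −1178 kJ
Reaction II:
  Bonds broken (reactants):
    S–H: 16 × 359 = 5744
    Σ(broken) = 5744 kJ
  Bonds formed (products):
    H–H: 8 × 430 = 3440
    S–S: 8 × 259 = 2072
    Σ(formed) = 5512 kJ
  ΔH_II = 5744 − 5512 = +232 kJ
ΔH_I − ΔH_II = −1410 kJ, so reaction I has the more negative ΔH; |ΔH_I − ΔH_II| = 1410 kJ.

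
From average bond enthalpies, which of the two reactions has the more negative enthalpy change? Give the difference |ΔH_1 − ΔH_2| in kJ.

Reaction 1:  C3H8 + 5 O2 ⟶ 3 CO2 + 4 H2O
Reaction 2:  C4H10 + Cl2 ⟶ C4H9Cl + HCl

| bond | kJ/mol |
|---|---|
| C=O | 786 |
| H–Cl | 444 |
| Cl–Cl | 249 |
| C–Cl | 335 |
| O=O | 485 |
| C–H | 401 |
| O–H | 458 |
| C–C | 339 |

Reaction 1:
  Bonds broken (reactants):
    C–C: 2 × 339 = 678
    C–H: 8 × 401 = 3208
    O=O: 5 × 485 = 2425
    Σ(broken) = 6311 kJ
  Bonds formed (products):
    C=O: 6 × 786 = 4716
    O–H: 8 × 458 = 3664
    Σ(formed) = 8380 kJ
  ΔH_1 = 6311 − 8380 = −2069 kJ
Reaction 2:
  Bonds broken (reactants):
    C–C: 3 × 339 = 1017
    C–H: 10 × 401 = 4010
    Cl–Cl: 1 × 249 = 249
    Σ(broken) = 5276 kJ
  Bonds formed (products):
    C–C: 3 × 339 = 1017
    C–Cl: 1 × 335 = 335
    C–H: 9 × 401 = 3609
    H–Cl: 1 × 444 = 444
    Σ(formed) = 5405 kJ
  ΔH_2 = 5276 − 5405 = −129 kJ
ΔH_1 − ΔH_2 = −1940 kJ, so reaction 1 has the more negative ΔH; |ΔH_1 − ΔH_2| = 1940 kJ.

Reaction 1, by 1940 kJ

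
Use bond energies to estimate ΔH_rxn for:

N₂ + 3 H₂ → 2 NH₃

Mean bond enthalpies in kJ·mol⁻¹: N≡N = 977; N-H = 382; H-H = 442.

ΔH ≈ +11 kJ

Bonds broken (reactants):
  H-H: 3 × 442 = 1326
  N≡N: 1 × 977 = 977
  Σ(broken) = 2303 kJ
Bonds formed (products):
  N-H: 6 × 382 = 2292
  Σ(formed) = 2292 kJ
ΔH = Σ(broken) − Σ(formed) = 2303 − 2292 = +11 kJ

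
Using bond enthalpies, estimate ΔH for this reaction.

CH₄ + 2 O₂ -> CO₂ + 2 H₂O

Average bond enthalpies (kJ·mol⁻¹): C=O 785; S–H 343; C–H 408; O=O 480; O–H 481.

ΔH ≈ −902 kJ

Bonds broken (reactants):
  C–H: 4 × 408 = 1632
  O=O: 2 × 480 = 960
  Σ(broken) = 2592 kJ
Bonds formed (products):
  C=O: 2 × 785 = 1570
  O–H: 4 × 481 = 1924
  Σ(formed) = 3494 kJ
ΔH = Σ(broken) − Σ(formed) = 2592 − 3494 = −902 kJ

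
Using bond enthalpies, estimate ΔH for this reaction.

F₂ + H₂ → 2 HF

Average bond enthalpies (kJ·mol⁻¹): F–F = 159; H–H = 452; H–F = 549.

Bonds broken (reactants):
  F–F: 1 × 159 = 159
  H–H: 1 × 452 = 452
  Σ(broken) = 611 kJ
Bonds formed (products):
  H–F: 2 × 549 = 1098
  Σ(formed) = 1098 kJ
ΔH = Σ(broken) − Σ(formed) = 611 − 1098 = −487 kJ

ΔH ≈ −487 kJ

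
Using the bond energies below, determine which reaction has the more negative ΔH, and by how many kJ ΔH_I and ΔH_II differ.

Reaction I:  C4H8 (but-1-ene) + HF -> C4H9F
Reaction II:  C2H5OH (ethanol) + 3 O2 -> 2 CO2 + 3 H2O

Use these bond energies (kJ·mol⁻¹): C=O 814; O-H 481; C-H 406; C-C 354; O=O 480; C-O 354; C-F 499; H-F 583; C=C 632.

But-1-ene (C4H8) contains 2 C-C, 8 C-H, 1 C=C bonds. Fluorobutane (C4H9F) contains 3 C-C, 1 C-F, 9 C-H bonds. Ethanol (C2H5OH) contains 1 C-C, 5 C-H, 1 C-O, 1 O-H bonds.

Reaction I:
  Bonds broken (reactants):
    C-C: 2 × 354 = 708
    C-H: 8 × 406 = 3248
    C=C: 1 × 632 = 632
    H-F: 1 × 583 = 583
    Σ(broken) = 5171 kJ
  Bonds formed (products):
    C-C: 3 × 354 = 1062
    C-F: 1 × 499 = 499
    C-H: 9 × 406 = 3654
    Σ(formed) = 5215 kJ
  ΔH_I = 5171 − 5215 = −44 kJ
Reaction II:
  Bonds broken (reactants):
    C-C: 1 × 354 = 354
    C-H: 5 × 406 = 2030
    C-O: 1 × 354 = 354
    O-H: 1 × 481 = 481
    O=O: 3 × 480 = 1440
    Σ(broken) = 4659 kJ
  Bonds formed (products):
    C=O: 4 × 814 = 3256
    O-H: 6 × 481 = 2886
    Σ(formed) = 6142 kJ
  ΔH_II = 4659 − 6142 = −1483 kJ
ΔH_I − ΔH_II = +1439 kJ, so reaction II has the more negative ΔH; |ΔH_I − ΔH_II| = 1439 kJ.

Reaction II, by 1439 kJ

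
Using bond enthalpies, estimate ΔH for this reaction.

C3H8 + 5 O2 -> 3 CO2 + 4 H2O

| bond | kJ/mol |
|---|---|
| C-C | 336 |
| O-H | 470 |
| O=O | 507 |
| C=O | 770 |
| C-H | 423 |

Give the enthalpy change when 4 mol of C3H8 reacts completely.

ΔH = −7156 kJ

Bonds broken (reactants):
  C-C: 2 × 336 = 672
  C-H: 8 × 423 = 3384
  O=O: 5 × 507 = 2535
  Σ(broken) = 6591 kJ
Bonds formed (products):
  C=O: 6 × 770 = 4620
  O-H: 8 × 470 = 3760
  Σ(formed) = 8380 kJ
ΔH = Σ(broken) − Σ(formed) = 6591 − 8380 = −1789 kJ
For 4× the reaction as written: 4 × (−1789) = −7156 kJ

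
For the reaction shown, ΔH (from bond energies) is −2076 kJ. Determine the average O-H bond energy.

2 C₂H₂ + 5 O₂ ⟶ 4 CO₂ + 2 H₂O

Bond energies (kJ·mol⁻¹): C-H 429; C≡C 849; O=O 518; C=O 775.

Let D be the O-H bond energy.
Σ(broken) = 2×849 + 4×429 + 5×518 = 6004
Σ(formed) = 8×775 + 4×D = 6200 + 4D
ΔH = Σ(broken) − Σ(formed) = (6004) − (6200 + 4D) = −196 − 4D
Setting this equal to −2076 kJ gives 4D = 1880, so D = 470 kJ/mol.

D(O-H) ≈ 470 kJ/mol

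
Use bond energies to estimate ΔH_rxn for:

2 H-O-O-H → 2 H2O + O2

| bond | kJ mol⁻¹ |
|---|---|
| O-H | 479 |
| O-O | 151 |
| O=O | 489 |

ΔH ≈ −187 kJ

Bonds broken (reactants):
  O-H: 4 × 479 = 1916
  O-O: 2 × 151 = 302
  Σ(broken) = 2218 kJ
Bonds formed (products):
  O-H: 4 × 479 = 1916
  O=O: 1 × 489 = 489
  Σ(formed) = 2405 kJ
ΔH = Σ(broken) − Σ(formed) = 2218 − 2405 = −187 kJ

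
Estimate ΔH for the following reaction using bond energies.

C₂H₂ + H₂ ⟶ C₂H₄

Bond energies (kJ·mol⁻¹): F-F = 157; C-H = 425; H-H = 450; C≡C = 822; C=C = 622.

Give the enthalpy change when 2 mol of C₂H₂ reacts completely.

Bonds broken (reactants):
  C≡C: 1 × 822 = 822
  C-H: 2 × 425 = 850
  H-H: 1 × 450 = 450
  Σ(broken) = 2122 kJ
Bonds formed (products):
  C-H: 4 × 425 = 1700
  C=C: 1 × 622 = 622
  Σ(formed) = 2322 kJ
ΔH = Σ(broken) − Σ(formed) = 2122 − 2322 = −200 kJ
For 2× the reaction as written: 2 × (−200) = −400 kJ

ΔH = −400 kJ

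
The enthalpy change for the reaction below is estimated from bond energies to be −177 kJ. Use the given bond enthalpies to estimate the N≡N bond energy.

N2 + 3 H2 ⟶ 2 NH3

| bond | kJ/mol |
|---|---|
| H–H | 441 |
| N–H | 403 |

D(N≡N) ≈ 918 kJ/mol

Let D be the N≡N bond energy.
Σ(broken) = 3×441 + 1×D = 1323 + D
Σ(formed) = 6×403 = 2418
ΔH = Σ(broken) − Σ(formed) = (1323 + D) − (2418) = −1095 + D
Setting this equal to −177 kJ gives D = 918 kJ/mol.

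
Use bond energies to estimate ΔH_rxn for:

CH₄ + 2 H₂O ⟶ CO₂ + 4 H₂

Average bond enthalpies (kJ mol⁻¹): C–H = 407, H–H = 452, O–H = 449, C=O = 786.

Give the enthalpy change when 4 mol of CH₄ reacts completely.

ΔH = +176 kJ

Bonds broken (reactants):
  C–H: 4 × 407 = 1628
  O–H: 4 × 449 = 1796
  Σ(broken) = 3424 kJ
Bonds formed (products):
  C=O: 2 × 786 = 1572
  H–H: 4 × 452 = 1808
  Σ(formed) = 3380 kJ
ΔH = Σ(broken) − Σ(formed) = 3424 − 3380 = +44 kJ
For 4× the reaction as written: 4 × (+44) = +176 kJ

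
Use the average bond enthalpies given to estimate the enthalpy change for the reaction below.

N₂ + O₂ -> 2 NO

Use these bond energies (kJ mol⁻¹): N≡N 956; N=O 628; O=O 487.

Bonds broken (reactants):
  N≡N: 1 × 956 = 956
  O=O: 1 × 487 = 487
  Σ(broken) = 1443 kJ
Bonds formed (products):
  N=O: 2 × 628 = 1256
  Σ(formed) = 1256 kJ
ΔH = Σ(broken) − Σ(formed) = 1443 − 1256 = +187 kJ

ΔH ≈ +187 kJ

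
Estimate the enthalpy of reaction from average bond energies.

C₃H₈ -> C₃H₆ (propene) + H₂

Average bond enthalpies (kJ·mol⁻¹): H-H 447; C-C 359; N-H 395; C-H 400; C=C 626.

Bonds broken (reactants):
  C-C: 2 × 359 = 718
  C-H: 8 × 400 = 3200
  Σ(broken) = 3918 kJ
Bonds formed (products):
  C-C: 1 × 359 = 359
  C-H: 6 × 400 = 2400
  C=C: 1 × 626 = 626
  H-H: 1 × 447 = 447
  Σ(formed) = 3832 kJ
ΔH = Σ(broken) − Σ(formed) = 3918 − 3832 = +86 kJ

ΔH ≈ +86 kJ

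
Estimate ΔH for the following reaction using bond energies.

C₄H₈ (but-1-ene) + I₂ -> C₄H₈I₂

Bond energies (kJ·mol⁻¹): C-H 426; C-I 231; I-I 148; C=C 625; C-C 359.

Bonds broken (reactants):
  C-C: 2 × 359 = 718
  C-H: 8 × 426 = 3408
  C=C: 1 × 625 = 625
  I-I: 1 × 148 = 148
  Σ(broken) = 4899 kJ
Bonds formed (products):
  C-C: 3 × 359 = 1077
  C-H: 8 × 426 = 3408
  C-I: 2 × 231 = 462
  Σ(formed) = 4947 kJ
ΔH = Σ(broken) − Σ(formed) = 4899 − 4947 = −48 kJ

ΔH ≈ −48 kJ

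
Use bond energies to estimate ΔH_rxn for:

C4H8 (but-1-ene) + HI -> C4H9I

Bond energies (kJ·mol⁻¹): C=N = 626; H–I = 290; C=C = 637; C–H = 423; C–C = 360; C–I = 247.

Bonds broken (reactants):
  C–C: 2 × 360 = 720
  C–H: 8 × 423 = 3384
  C=C: 1 × 637 = 637
  H–I: 1 × 290 = 290
  Σ(broken) = 5031 kJ
Bonds formed (products):
  C–C: 3 × 360 = 1080
  C–H: 9 × 423 = 3807
  C–I: 1 × 247 = 247
  Σ(formed) = 5134 kJ
ΔH = Σ(broken) − Σ(formed) = 5031 − 5134 = −103 kJ

ΔH ≈ −103 kJ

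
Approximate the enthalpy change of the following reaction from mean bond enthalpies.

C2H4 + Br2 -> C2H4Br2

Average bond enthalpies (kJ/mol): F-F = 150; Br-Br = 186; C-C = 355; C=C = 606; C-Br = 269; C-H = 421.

Bonds broken (reactants):
  Br-Br: 1 × 186 = 186
  C-H: 4 × 421 = 1684
  C=C: 1 × 606 = 606
  Σ(broken) = 2476 kJ
Bonds formed (products):
  C-Br: 2 × 269 = 538
  C-C: 1 × 355 = 355
  C-H: 4 × 421 = 1684
  Σ(formed) = 2577 kJ
ΔH = Σ(broken) − Σ(formed) = 2476 − 2577 = −101 kJ

ΔH ≈ −101 kJ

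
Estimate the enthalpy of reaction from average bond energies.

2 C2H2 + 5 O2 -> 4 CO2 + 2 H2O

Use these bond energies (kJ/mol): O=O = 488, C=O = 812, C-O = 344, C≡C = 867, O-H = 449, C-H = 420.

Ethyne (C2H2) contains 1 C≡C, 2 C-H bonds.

Bonds broken (reactants):
  C≡C: 2 × 867 = 1734
  C-H: 4 × 420 = 1680
  O=O: 5 × 488 = 2440
  Σ(broken) = 5854 kJ
Bonds formed (products):
  C=O: 8 × 812 = 6496
  O-H: 4 × 449 = 1796
  Σ(formed) = 8292 kJ
ΔH = Σ(broken) − Σ(formed) = 5854 − 8292 = −2438 kJ

ΔH ≈ −2438 kJ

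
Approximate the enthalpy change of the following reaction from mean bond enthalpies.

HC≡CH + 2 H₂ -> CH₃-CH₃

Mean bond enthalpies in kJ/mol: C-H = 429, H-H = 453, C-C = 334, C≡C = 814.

ΔH ≈ −330 kJ

Bonds broken (reactants):
  C≡C: 1 × 814 = 814
  C-H: 2 × 429 = 858
  H-H: 2 × 453 = 906
  Σ(broken) = 2578 kJ
Bonds formed (products):
  C-C: 1 × 334 = 334
  C-H: 6 × 429 = 2574
  Σ(formed) = 2908 kJ
ΔH = Σ(broken) − Σ(formed) = 2578 − 2908 = −330 kJ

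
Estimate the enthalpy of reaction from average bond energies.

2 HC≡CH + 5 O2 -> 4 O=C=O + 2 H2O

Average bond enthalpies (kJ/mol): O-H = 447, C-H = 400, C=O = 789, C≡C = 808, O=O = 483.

ΔH ≈ −2469 kJ

Bonds broken (reactants):
  C≡C: 2 × 808 = 1616
  C-H: 4 × 400 = 1600
  O=O: 5 × 483 = 2415
  Σ(broken) = 5631 kJ
Bonds formed (products):
  C=O: 8 × 789 = 6312
  O-H: 4 × 447 = 1788
  Σ(formed) = 8100 kJ
ΔH = Σ(broken) − Σ(formed) = 5631 − 8100 = −2469 kJ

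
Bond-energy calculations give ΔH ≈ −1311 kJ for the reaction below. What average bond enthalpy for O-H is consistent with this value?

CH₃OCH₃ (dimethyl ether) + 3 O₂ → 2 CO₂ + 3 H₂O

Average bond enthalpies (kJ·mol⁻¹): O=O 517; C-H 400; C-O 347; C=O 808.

D(O-H) ≈ 454 kJ/mol

Let D be the O-H bond energy.
Σ(broken) = 6×400 + 2×347 + 3×517 = 4645
Σ(formed) = 4×808 + 6×D = 3232 + 6D
ΔH = Σ(broken) − Σ(formed) = (4645) − (3232 + 6D) = +1413 − 6D
Setting this equal to −1311 kJ gives 6D = 2724, so D = 454 kJ/mol.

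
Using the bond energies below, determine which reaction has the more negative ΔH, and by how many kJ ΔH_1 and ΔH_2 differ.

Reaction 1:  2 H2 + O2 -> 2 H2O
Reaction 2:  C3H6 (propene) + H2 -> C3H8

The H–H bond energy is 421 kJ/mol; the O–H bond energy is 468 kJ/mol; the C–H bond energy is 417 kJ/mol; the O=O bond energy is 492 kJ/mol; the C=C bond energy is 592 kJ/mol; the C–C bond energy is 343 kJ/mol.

Reaction 1, by 374 kJ

Reaction 1:
  Bonds broken (reactants):
    H–H: 2 × 421 = 842
    O=O: 1 × 492 = 492
    Σ(broken) = 1334 kJ
  Bonds formed (products):
    O–H: 4 × 468 = 1872
    Σ(formed) = 1872 kJ
  ΔH_1 = 1334 − 1872 = −538 kJ
Reaction 2:
  Bonds broken (reactants):
    C–C: 1 × 343 = 343
    C–H: 6 × 417 = 2502
    C=C: 1 × 592 = 592
    H–H: 1 × 421 = 421
    Σ(broken) = 3858 kJ
  Bonds formed (products):
    C–C: 2 × 343 = 686
    C–H: 8 × 417 = 3336
    Σ(formed) = 4022 kJ
  ΔH_2 = 3858 − 4022 = −164 kJ
ΔH_1 − ΔH_2 = −374 kJ, so reaction 1 has the more negative ΔH; |ΔH_1 − ΔH_2| = 374 kJ.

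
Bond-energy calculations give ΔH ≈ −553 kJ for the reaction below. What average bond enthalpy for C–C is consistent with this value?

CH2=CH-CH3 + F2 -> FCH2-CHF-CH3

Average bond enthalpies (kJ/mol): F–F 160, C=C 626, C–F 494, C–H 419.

D(C–C) ≈ 351 kJ/mol

Let D be the C–C bond energy.
Σ(broken) = 1×D + 6×419 + 1×626 + 1×160 = 3300 + D
Σ(formed) = 2×D + 2×494 + 6×419 = 3502 + 2D
ΔH = Σ(broken) − Σ(formed) = (3300 + D) − (3502 + 2D) = −202 − D
Setting this equal to −553 kJ gives D = 351 kJ/mol.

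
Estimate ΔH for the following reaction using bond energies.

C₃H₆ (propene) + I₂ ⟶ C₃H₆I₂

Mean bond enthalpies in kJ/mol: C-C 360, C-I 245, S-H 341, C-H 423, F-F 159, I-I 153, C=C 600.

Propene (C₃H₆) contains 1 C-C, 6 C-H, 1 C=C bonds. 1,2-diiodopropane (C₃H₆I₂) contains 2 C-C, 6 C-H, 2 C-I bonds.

Bonds broken (reactants):
  C-C: 1 × 360 = 360
  C-H: 6 × 423 = 2538
  C=C: 1 × 600 = 600
  I-I: 1 × 153 = 153
  Σ(broken) = 3651 kJ
Bonds formed (products):
  C-C: 2 × 360 = 720
  C-H: 6 × 423 = 2538
  C-I: 2 × 245 = 490
  Σ(formed) = 3748 kJ
ΔH = Σ(broken) − Σ(formed) = 3651 − 3748 = −97 kJ

ΔH ≈ −97 kJ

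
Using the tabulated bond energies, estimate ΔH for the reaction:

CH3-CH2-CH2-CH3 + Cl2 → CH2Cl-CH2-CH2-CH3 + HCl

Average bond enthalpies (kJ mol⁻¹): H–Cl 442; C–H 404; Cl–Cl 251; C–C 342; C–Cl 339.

ΔH ≈ −126 kJ

Bonds broken (reactants):
  C–C: 3 × 342 = 1026
  C–H: 10 × 404 = 4040
  Cl–Cl: 1 × 251 = 251
  Σ(broken) = 5317 kJ
Bonds formed (products):
  C–C: 3 × 342 = 1026
  C–Cl: 1 × 339 = 339
  C–H: 9 × 404 = 3636
  H–Cl: 1 × 442 = 442
  Σ(formed) = 5443 kJ
ΔH = Σ(broken) − Σ(formed) = 5317 − 5443 = −126 kJ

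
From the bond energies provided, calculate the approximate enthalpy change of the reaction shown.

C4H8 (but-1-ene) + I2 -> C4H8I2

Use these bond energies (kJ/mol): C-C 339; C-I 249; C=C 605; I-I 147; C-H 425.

ΔH ≈ −85 kJ

Bonds broken (reactants):
  C-C: 2 × 339 = 678
  C-H: 8 × 425 = 3400
  C=C: 1 × 605 = 605
  I-I: 1 × 147 = 147
  Σ(broken) = 4830 kJ
Bonds formed (products):
  C-C: 3 × 339 = 1017
  C-H: 8 × 425 = 3400
  C-I: 2 × 249 = 498
  Σ(formed) = 4915 kJ
ΔH = Σ(broken) − Σ(formed) = 4830 − 4915 = −85 kJ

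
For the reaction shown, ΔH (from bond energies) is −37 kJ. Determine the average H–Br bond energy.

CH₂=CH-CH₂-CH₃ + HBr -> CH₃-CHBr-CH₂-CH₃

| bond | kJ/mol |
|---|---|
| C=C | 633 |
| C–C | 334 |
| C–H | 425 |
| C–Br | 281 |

D(H–Br) ≈ 370 kJ/mol

Let D be the H–Br bond energy.
Σ(broken) = 2×334 + 8×425 + 1×633 + 1×D = 4701 + D
Σ(formed) = 1×281 + 3×334 + 9×425 = 5108
ΔH = Σ(broken) − Σ(formed) = (4701 + D) − (5108) = −407 + D
Setting this equal to −37 kJ gives D = 370 kJ/mol.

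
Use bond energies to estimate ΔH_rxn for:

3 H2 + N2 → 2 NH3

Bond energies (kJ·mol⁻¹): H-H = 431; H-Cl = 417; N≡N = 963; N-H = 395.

Bonds broken (reactants):
  H-H: 3 × 431 = 1293
  N≡N: 1 × 963 = 963
  Σ(broken) = 2256 kJ
Bonds formed (products):
  N-H: 6 × 395 = 2370
  Σ(formed) = 2370 kJ
ΔH = Σ(broken) − Σ(formed) = 2256 − 2370 = −114 kJ

ΔH ≈ −114 kJ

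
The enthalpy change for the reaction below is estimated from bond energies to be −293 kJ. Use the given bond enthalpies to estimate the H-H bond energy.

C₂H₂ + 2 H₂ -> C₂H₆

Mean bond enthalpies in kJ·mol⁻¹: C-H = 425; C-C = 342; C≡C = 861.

Let D be the H-H bond energy.
Σ(broken) = 1×861 + 2×425 + 2×D = 1711 + 2D
Σ(formed) = 1×342 + 6×425 = 2892
ΔH = Σ(broken) − Σ(formed) = (1711 + 2D) − (2892) = −1181 + 2D
Setting this equal to −293 kJ gives 2D = 888, so D = 444 kJ/mol.

D(H-H) ≈ 444 kJ/mol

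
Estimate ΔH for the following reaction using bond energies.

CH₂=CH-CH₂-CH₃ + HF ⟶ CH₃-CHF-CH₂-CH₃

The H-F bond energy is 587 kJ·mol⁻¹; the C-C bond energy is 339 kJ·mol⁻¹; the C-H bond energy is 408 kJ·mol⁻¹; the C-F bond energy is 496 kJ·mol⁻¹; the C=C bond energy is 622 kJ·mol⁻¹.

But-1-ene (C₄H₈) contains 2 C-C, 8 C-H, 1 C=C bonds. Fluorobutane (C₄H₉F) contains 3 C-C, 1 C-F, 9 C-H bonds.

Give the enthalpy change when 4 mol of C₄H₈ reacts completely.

ΔH = −136 kJ

Bonds broken (reactants):
  C-C: 2 × 339 = 678
  C-H: 8 × 408 = 3264
  C=C: 1 × 622 = 622
  H-F: 1 × 587 = 587
  Σ(broken) = 5151 kJ
Bonds formed (products):
  C-C: 3 × 339 = 1017
  C-F: 1 × 496 = 496
  C-H: 9 × 408 = 3672
  Σ(formed) = 5185 kJ
ΔH = Σ(broken) − Σ(formed) = 5151 − 5185 = −34 kJ
For 4× the reaction as written: 4 × (−34) = −136 kJ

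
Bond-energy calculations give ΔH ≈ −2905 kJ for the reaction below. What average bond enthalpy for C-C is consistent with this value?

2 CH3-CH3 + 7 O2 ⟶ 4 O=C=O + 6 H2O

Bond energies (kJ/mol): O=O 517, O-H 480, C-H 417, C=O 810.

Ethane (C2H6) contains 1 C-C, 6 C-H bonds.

D(C-C) ≈ 356 kJ/mol

Let D be the C-C bond energy.
Σ(broken) = 2×D + 12×417 + 7×517 = 8623 + 2D
Σ(formed) = 8×810 + 12×480 = 12240
ΔH = Σ(broken) − Σ(formed) = (8623 + 2D) − (12240) = −3617 + 2D
Setting this equal to −2905 kJ gives 2D = 712, so D = 356 kJ/mol.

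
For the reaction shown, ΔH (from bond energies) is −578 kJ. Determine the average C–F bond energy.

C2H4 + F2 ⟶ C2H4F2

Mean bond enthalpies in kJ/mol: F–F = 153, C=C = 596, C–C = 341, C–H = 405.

D(C–F) ≈ 493 kJ/mol

Let D be the C–F bond energy.
Σ(broken) = 4×405 + 1×596 + 1×153 = 2369
Σ(formed) = 1×341 + 2×D + 4×405 = 1961 + 2D
ΔH = Σ(broken) − Σ(formed) = (2369) − (1961 + 2D) = +408 − 2D
Setting this equal to −578 kJ gives 2D = 986, so D = 493 kJ/mol.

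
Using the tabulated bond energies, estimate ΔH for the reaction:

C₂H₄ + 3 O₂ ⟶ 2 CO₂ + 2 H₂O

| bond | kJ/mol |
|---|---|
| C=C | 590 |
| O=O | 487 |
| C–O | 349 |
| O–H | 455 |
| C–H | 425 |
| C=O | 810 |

Bonds broken (reactants):
  C–H: 4 × 425 = 1700
  C=C: 1 × 590 = 590
  O=O: 3 × 487 = 1461
  Σ(broken) = 3751 kJ
Bonds formed (products):
  C=O: 4 × 810 = 3240
  O–H: 4 × 455 = 1820
  Σ(formed) = 5060 kJ
ΔH = Σ(broken) − Σ(formed) = 3751 − 5060 = −1309 kJ

ΔH ≈ −1309 kJ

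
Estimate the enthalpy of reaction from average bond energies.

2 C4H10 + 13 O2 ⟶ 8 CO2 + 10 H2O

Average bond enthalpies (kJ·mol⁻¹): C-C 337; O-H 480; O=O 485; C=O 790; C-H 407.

ΔH ≈ −5773 kJ

Bonds broken (reactants):
  C-C: 6 × 337 = 2022
  C-H: 20 × 407 = 8140
  O=O: 13 × 485 = 6305
  Σ(broken) = 16467 kJ
Bonds formed (products):
  C=O: 16 × 790 = 12640
  O-H: 20 × 480 = 9600
  Σ(formed) = 22240 kJ
ΔH = Σ(broken) − Σ(formed) = 16467 − 22240 = −5773 kJ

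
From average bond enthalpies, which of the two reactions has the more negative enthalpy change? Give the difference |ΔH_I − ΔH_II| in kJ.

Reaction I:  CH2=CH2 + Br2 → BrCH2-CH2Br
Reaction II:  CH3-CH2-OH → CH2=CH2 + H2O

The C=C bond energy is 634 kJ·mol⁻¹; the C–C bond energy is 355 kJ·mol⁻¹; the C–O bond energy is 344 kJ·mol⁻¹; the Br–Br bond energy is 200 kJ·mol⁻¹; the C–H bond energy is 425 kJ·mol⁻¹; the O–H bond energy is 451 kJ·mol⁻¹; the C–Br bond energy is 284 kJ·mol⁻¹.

Reaction I, by 128 kJ

Reaction I:
  Bonds broken (reactants):
    Br–Br: 1 × 200 = 200
    C–H: 4 × 425 = 1700
    C=C: 1 × 634 = 634
    Σ(broken) = 2534 kJ
  Bonds formed (products):
    C–Br: 2 × 284 = 568
    C–C: 1 × 355 = 355
    C–H: 4 × 425 = 1700
    Σ(formed) = 2623 kJ
  ΔH_I = 2534 − 2623 = −89 kJ
Reaction II:
  Bonds broken (reactants):
    C–C: 1 × 355 = 355
    C–H: 5 × 425 = 2125
    C–O: 1 × 344 = 344
    O–H: 1 × 451 = 451
    Σ(broken) = 3275 kJ
  Bonds formed (products):
    C–H: 4 × 425 = 1700
    C=C: 1 × 634 = 634
    O–H: 2 × 451 = 902
    Σ(formed) = 3236 kJ
  ΔH_II = 3275 − 3236 = +39 kJ
ΔH_I − ΔH_II = −128 kJ, so reaction I has the more negative ΔH; |ΔH_I − ΔH_II| = 128 kJ.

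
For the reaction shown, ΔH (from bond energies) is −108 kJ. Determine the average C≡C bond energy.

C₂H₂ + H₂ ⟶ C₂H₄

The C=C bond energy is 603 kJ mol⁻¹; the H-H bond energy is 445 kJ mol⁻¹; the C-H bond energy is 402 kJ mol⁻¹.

D(C≡C) ≈ 854 kJ/mol

Let D be the C≡C bond energy.
Σ(broken) = 1×D + 2×402 + 1×445 = 1249 + D
Σ(formed) = 4×402 + 1×603 = 2211
ΔH = Σ(broken) − Σ(formed) = (1249 + D) − (2211) = −962 + D
Setting this equal to −108 kJ gives D = 854 kJ/mol.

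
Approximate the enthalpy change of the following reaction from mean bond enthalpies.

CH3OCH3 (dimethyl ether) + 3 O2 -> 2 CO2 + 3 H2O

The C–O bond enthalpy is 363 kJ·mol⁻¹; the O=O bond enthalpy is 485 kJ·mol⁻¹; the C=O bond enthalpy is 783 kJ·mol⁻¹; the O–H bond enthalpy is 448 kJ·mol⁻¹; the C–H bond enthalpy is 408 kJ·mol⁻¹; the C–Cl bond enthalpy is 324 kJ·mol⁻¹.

Bonds broken (reactants):
  C–H: 6 × 408 = 2448
  C–O: 2 × 363 = 726
  O=O: 3 × 485 = 1455
  Σ(broken) = 4629 kJ
Bonds formed (products):
  C=O: 4 × 783 = 3132
  O–H: 6 × 448 = 2688
  Σ(formed) = 5820 kJ
ΔH = Σ(broken) − Σ(formed) = 4629 − 5820 = −1191 kJ

ΔH ≈ −1191 kJ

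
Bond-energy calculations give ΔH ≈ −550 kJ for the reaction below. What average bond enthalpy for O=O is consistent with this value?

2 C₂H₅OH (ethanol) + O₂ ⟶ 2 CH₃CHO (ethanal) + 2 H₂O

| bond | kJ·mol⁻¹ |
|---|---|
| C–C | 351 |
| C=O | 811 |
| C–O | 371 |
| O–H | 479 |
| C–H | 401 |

Let D be the O=O bond energy.
Σ(broken) = 2×351 + 10×401 + 2×371 + 2×479 + 1×D = 6412 + D
Σ(formed) = 2×351 + 8×401 + 2×811 + 4×479 = 7448
ΔH = Σ(broken) − Σ(formed) = (6412 + D) − (7448) = −1036 + D
Setting this equal to −550 kJ gives D = 486 kJ/mol.

D(O=O) ≈ 486 kJ/mol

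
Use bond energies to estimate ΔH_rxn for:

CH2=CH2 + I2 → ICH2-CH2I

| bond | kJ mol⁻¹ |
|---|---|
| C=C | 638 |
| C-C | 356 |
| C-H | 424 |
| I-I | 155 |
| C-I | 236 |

Bonds broken (reactants):
  C-H: 4 × 424 = 1696
  C=C: 1 × 638 = 638
  I-I: 1 × 155 = 155
  Σ(broken) = 2489 kJ
Bonds formed (products):
  C-C: 1 × 356 = 356
  C-H: 4 × 424 = 1696
  C-I: 2 × 236 = 472
  Σ(formed) = 2524 kJ
ΔH = Σ(broken) − Σ(formed) = 2489 − 2524 = −35 kJ

ΔH ≈ −35 kJ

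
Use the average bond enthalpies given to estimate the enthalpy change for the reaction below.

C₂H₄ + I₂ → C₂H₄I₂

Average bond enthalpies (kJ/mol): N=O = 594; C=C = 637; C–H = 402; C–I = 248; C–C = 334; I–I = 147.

ΔH ≈ −46 kJ

Bonds broken (reactants):
  C–H: 4 × 402 = 1608
  C=C: 1 × 637 = 637
  I–I: 1 × 147 = 147
  Σ(broken) = 2392 kJ
Bonds formed (products):
  C–C: 1 × 334 = 334
  C–H: 4 × 402 = 1608
  C–I: 2 × 248 = 496
  Σ(formed) = 2438 kJ
ΔH = Σ(broken) − Σ(formed) = 2392 − 2438 = −46 kJ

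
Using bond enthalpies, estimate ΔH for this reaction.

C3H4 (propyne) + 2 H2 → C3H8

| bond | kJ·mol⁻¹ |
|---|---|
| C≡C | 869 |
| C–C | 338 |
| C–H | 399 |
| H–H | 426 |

ΔH ≈ −213 kJ

Bonds broken (reactants):
  C≡C: 1 × 869 = 869
  C–C: 1 × 338 = 338
  C–H: 4 × 399 = 1596
  H–H: 2 × 426 = 852
  Σ(broken) = 3655 kJ
Bonds formed (products):
  C–C: 2 × 338 = 676
  C–H: 8 × 399 = 3192
  Σ(formed) = 3868 kJ
ΔH = Σ(broken) − Σ(formed) = 3655 − 3868 = −213 kJ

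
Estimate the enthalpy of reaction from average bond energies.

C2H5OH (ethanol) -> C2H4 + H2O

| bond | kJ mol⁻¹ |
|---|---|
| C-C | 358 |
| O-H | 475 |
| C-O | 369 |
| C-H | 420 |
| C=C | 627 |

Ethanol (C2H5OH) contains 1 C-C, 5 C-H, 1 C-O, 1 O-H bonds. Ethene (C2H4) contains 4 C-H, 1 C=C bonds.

Bonds broken (reactants):
  C-C: 1 × 358 = 358
  C-H: 5 × 420 = 2100
  C-O: 1 × 369 = 369
  O-H: 1 × 475 = 475
  Σ(broken) = 3302 kJ
Bonds formed (products):
  C-H: 4 × 420 = 1680
  C=C: 1 × 627 = 627
  O-H: 2 × 475 = 950
  Σ(formed) = 3257 kJ
ΔH = Σ(broken) − Σ(formed) = 3302 − 3257 = +45 kJ

ΔH ≈ +45 kJ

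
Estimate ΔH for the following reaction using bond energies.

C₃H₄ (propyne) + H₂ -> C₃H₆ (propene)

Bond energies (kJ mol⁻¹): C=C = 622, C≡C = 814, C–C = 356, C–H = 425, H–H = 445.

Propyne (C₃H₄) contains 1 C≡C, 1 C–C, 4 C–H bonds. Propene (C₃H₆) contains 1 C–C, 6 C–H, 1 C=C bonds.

ΔH ≈ −213 kJ

Bonds broken (reactants):
  C≡C: 1 × 814 = 814
  C–C: 1 × 356 = 356
  C–H: 4 × 425 = 1700
  H–H: 1 × 445 = 445
  Σ(broken) = 3315 kJ
Bonds formed (products):
  C–C: 1 × 356 = 356
  C–H: 6 × 425 = 2550
  C=C: 1 × 622 = 622
  Σ(formed) = 3528 kJ
ΔH = Σ(broken) − Σ(formed) = 3315 − 3528 = −213 kJ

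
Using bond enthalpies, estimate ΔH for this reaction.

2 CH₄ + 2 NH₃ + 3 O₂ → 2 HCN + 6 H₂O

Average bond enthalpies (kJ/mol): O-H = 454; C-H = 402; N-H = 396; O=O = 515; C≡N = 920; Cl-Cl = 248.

Bonds broken (reactants):
  C-H: 8 × 402 = 3216
  N-H: 6 × 396 = 2376
  O=O: 3 × 515 = 1545
  Σ(broken) = 7137 kJ
Bonds formed (products):
  C≡N: 2 × 920 = 1840
  C-H: 2 × 402 = 804
  O-H: 12 × 454 = 5448
  Σ(formed) = 8092 kJ
ΔH = Σ(broken) − Σ(formed) = 7137 − 8092 = −955 kJ

ΔH ≈ −955 kJ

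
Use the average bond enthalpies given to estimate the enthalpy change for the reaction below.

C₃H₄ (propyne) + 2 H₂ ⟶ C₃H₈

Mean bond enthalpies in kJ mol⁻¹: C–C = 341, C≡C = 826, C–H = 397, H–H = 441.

ΔH ≈ −221 kJ

Bonds broken (reactants):
  C≡C: 1 × 826 = 826
  C–C: 1 × 341 = 341
  C–H: 4 × 397 = 1588
  H–H: 2 × 441 = 882
  Σ(broken) = 3637 kJ
Bonds formed (products):
  C–C: 2 × 341 = 682
  C–H: 8 × 397 = 3176
  Σ(formed) = 3858 kJ
ΔH = Σ(broken) − Σ(formed) = 3637 − 3858 = −221 kJ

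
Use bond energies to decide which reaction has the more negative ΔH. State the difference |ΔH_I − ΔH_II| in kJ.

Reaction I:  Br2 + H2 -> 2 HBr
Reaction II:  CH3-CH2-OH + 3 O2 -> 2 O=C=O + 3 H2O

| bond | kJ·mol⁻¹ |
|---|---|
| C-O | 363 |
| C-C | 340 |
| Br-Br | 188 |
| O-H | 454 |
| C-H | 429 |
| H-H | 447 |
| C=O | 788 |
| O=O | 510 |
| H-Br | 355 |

Reaction II, by 969 kJ

Reaction I:
  Bonds broken (reactants):
    Br-Br: 1 × 188 = 188
    H-H: 1 × 447 = 447
    Σ(broken) = 635 kJ
  Bonds formed (products):
    H-Br: 2 × 355 = 710
    Σ(formed) = 710 kJ
  ΔH_I = 635 − 710 = −75 kJ
Reaction II:
  Bonds broken (reactants):
    C-C: 1 × 340 = 340
    C-H: 5 × 429 = 2145
    C-O: 1 × 363 = 363
    O-H: 1 × 454 = 454
    O=O: 3 × 510 = 1530
    Σ(broken) = 4832 kJ
  Bonds formed (products):
    C=O: 4 × 788 = 3152
    O-H: 6 × 454 = 2724
    Σ(formed) = 5876 kJ
  ΔH_II = 4832 − 5876 = −1044 kJ
ΔH_I − ΔH_II = +969 kJ, so reaction II has the more negative ΔH; |ΔH_I − ΔH_II| = 969 kJ.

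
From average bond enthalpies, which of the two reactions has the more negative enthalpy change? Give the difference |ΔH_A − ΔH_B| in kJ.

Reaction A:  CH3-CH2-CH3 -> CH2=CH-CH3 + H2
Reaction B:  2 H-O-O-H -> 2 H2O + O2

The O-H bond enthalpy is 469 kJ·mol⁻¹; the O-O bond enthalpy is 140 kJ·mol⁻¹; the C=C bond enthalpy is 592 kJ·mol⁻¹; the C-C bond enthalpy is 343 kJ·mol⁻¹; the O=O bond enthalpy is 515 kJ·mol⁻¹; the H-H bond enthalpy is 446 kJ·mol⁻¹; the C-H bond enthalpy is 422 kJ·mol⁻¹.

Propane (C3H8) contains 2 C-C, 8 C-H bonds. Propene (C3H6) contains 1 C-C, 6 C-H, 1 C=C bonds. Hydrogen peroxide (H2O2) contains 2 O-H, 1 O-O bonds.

Reaction B, by 384 kJ

Reaction A:
  Bonds broken (reactants):
    C-C: 2 × 343 = 686
    C-H: 8 × 422 = 3376
    Σ(broken) = 4062 kJ
  Bonds formed (products):
    C-C: 1 × 343 = 343
    C-H: 6 × 422 = 2532
    C=C: 1 × 592 = 592
    H-H: 1 × 446 = 446
    Σ(formed) = 3913 kJ
  ΔH_A = 4062 − 3913 = +149 kJ
Reaction B:
  Bonds broken (reactants):
    O-H: 4 × 469 = 1876
    O-O: 2 × 140 = 280
    Σ(broken) = 2156 kJ
  Bonds formed (products):
    O-H: 4 × 469 = 1876
    O=O: 1 × 515 = 515
    Σ(formed) = 2391 kJ
  ΔH_B = 2156 − 2391 = −235 kJ
ΔH_A − ΔH_B = +384 kJ, so reaction B has the more negative ΔH; |ΔH_A − ΔH_B| = 384 kJ.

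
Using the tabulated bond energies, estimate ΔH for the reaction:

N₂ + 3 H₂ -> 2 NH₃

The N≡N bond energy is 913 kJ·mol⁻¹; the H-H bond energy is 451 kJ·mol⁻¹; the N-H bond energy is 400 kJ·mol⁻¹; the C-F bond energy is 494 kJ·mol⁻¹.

Bonds broken (reactants):
  H-H: 3 × 451 = 1353
  N≡N: 1 × 913 = 913
  Σ(broken) = 2266 kJ
Bonds formed (products):
  N-H: 6 × 400 = 2400
  Σ(formed) = 2400 kJ
ΔH = Σ(broken) − Σ(formed) = 2266 − 2400 = −134 kJ

ΔH ≈ −134 kJ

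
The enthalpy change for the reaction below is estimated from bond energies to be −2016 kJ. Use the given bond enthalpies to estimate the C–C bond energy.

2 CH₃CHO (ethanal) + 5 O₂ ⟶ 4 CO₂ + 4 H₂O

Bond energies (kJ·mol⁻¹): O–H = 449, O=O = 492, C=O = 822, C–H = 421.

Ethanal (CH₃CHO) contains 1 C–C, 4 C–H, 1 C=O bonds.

Let D be the C–C bond energy.
Σ(broken) = 2×D + 8×421 + 2×822 + 5×492 = 7472 + 2D
Σ(formed) = 8×822 + 8×449 = 10168
ΔH = Σ(broken) − Σ(formed) = (7472 + 2D) − (10168) = −2696 + 2D
Setting this equal to −2016 kJ gives 2D = 680, so D = 340 kJ/mol.

D(C–C) ≈ 340 kJ/mol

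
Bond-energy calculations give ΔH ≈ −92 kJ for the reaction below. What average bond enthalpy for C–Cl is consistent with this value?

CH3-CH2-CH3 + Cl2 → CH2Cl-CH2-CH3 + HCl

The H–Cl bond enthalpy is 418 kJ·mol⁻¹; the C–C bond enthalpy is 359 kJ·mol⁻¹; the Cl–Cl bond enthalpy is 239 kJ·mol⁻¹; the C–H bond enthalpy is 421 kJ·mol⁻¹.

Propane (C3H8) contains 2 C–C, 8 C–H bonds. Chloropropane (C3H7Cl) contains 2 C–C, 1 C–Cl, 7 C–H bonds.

D(C–Cl) ≈ 334 kJ/mol

Let D be the C–Cl bond energy.
Σ(broken) = 2×359 + 8×421 + 1×239 = 4325
Σ(formed) = 2×359 + 1×D + 7×421 + 1×418 = 4083 + D
ΔH = Σ(broken) − Σ(formed) = (4325) − (4083 + D) = +242 − D
Setting this equal to −92 kJ gives D = 334 kJ/mol.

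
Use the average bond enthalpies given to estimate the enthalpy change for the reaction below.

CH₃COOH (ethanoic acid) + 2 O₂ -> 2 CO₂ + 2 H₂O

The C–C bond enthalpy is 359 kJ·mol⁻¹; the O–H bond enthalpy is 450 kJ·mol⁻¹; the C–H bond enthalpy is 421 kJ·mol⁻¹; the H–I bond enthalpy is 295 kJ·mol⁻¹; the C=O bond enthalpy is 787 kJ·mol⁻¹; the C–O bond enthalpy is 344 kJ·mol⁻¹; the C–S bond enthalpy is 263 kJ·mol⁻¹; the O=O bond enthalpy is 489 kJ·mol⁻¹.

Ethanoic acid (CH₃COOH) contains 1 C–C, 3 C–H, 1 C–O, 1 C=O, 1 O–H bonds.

Bonds broken (reactants):
  C–C: 1 × 359 = 359
  C–H: 3 × 421 = 1263
  C–O: 1 × 344 = 344
  C=O: 1 × 787 = 787
  O–H: 1 × 450 = 450
  O=O: 2 × 489 = 978
  Σ(broken) = 4181 kJ
Bonds formed (products):
  C=O: 4 × 787 = 3148
  O–H: 4 × 450 = 1800
  Σ(formed) = 4948 kJ
ΔH = Σ(broken) − Σ(formed) = 4181 − 4948 = −767 kJ

ΔH ≈ −767 kJ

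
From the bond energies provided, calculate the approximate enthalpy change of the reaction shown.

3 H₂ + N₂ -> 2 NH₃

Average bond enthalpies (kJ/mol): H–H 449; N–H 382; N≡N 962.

Bonds broken (reactants):
  H–H: 3 × 449 = 1347
  N≡N: 1 × 962 = 962
  Σ(broken) = 2309 kJ
Bonds formed (products):
  N–H: 6 × 382 = 2292
  Σ(formed) = 2292 kJ
ΔH = Σ(broken) − Σ(formed) = 2309 − 2292 = +17 kJ

ΔH ≈ +17 kJ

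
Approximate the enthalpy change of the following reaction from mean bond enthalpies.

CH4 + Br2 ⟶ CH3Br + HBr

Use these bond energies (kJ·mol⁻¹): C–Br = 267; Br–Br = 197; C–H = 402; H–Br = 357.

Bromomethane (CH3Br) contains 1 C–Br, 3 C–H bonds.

ΔH ≈ −25 kJ

Bonds broken (reactants):
  Br–Br: 1 × 197 = 197
  C–H: 4 × 402 = 1608
  Σ(broken) = 1805 kJ
Bonds formed (products):
  C–Br: 1 × 267 = 267
  C–H: 3 × 402 = 1206
  H–Br: 1 × 357 = 357
  Σ(formed) = 1830 kJ
ΔH = Σ(broken) − Σ(formed) = 1805 − 1830 = −25 kJ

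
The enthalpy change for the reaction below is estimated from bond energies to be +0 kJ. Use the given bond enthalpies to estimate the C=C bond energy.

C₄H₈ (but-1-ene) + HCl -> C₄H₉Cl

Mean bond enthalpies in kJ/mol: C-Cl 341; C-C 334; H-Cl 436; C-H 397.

D(C=C) ≈ 636 kJ/mol

Let D be the C=C bond energy.
Σ(broken) = 2×334 + 8×397 + 1×D + 1×436 = 4280 + D
Σ(formed) = 3×334 + 1×341 + 9×397 = 4916
ΔH = Σ(broken) − Σ(formed) = (4280 + D) − (4916) = −636 + D
Setting this equal to +0 kJ gives D = 636 kJ/mol.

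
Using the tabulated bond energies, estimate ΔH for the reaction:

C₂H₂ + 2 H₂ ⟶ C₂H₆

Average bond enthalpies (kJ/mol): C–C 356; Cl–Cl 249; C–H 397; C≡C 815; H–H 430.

Bonds broken (reactants):
  C≡C: 1 × 815 = 815
  C–H: 2 × 397 = 794
  H–H: 2 × 430 = 860
  Σ(broken) = 2469 kJ
Bonds formed (products):
  C–C: 1 × 356 = 356
  C–H: 6 × 397 = 2382
  Σ(formed) = 2738 kJ
ΔH = Σ(broken) − Σ(formed) = 2469 − 2738 = −269 kJ

ΔH ≈ −269 kJ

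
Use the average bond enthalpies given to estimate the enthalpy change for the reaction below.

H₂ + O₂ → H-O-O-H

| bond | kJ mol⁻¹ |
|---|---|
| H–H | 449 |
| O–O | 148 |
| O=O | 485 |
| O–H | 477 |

ΔH ≈ −168 kJ

Bonds broken (reactants):
  H–H: 1 × 449 = 449
  O=O: 1 × 485 = 485
  Σ(broken) = 934 kJ
Bonds formed (products):
  O–H: 2 × 477 = 954
  O–O: 1 × 148 = 148
  Σ(formed) = 1102 kJ
ΔH = Σ(broken) − Σ(formed) = 934 − 1102 = −168 kJ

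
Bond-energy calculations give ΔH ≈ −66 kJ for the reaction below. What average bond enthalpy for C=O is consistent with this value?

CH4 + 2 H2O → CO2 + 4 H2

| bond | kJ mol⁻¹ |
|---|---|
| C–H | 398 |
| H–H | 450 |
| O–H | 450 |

D(C=O) ≈ 829 kJ/mol

Let D be the C=O bond energy.
Σ(broken) = 4×398 + 4×450 = 3392
Σ(formed) = 2×D + 4×450 = 1800 + 2D
ΔH = Σ(broken) − Σ(formed) = (3392) − (1800 + 2D) = +1592 − 2D
Setting this equal to −66 kJ gives 2D = 1658, so D = 829 kJ/mol.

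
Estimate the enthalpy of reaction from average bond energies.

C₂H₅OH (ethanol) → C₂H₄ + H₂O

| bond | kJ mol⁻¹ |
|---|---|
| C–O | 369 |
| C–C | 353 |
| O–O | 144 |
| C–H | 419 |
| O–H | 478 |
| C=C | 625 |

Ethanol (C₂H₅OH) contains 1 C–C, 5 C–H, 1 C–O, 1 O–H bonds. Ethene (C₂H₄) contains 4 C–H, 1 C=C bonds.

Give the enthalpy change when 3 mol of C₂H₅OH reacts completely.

Bonds broken (reactants):
  C–C: 1 × 353 = 353
  C–H: 5 × 419 = 2095
  C–O: 1 × 369 = 369
  O–H: 1 × 478 = 478
  Σ(broken) = 3295 kJ
Bonds formed (products):
  C–H: 4 × 419 = 1676
  C=C: 1 × 625 = 625
  O–H: 2 × 478 = 956
  Σ(formed) = 3257 kJ
ΔH = Σ(broken) − Σ(formed) = 3295 − 3257 = +38 kJ
For 3× the reaction as written: 3 × (+38) = +114 kJ

ΔH = +114 kJ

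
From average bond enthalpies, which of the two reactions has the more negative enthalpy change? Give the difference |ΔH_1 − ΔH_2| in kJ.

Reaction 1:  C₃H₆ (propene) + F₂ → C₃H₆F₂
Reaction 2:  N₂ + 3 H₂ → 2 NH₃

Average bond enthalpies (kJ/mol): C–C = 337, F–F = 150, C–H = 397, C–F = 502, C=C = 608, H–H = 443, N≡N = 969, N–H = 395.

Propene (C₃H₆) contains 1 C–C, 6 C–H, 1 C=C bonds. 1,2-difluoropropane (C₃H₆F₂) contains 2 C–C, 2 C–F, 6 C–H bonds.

Reaction 1, by 511 kJ

Reaction 1:
  Bonds broken (reactants):
    C–C: 1 × 337 = 337
    C–H: 6 × 397 = 2382
    C=C: 1 × 608 = 608
    F–F: 1 × 150 = 150
    Σ(broken) = 3477 kJ
  Bonds formed (products):
    C–C: 2 × 337 = 674
    C–F: 2 × 502 = 1004
    C–H: 6 × 397 = 2382
    Σ(formed) = 4060 kJ
  ΔH_1 = 3477 − 4060 = −583 kJ
Reaction 2:
  Bonds broken (reactants):
    H–H: 3 × 443 = 1329
    N≡N: 1 × 969 = 969
    Σ(broken) = 2298 kJ
  Bonds formed (products):
    N–H: 6 × 395 = 2370
    Σ(formed) = 2370 kJ
  ΔH_2 = 2298 − 2370 = −72 kJ
ΔH_1 − ΔH_2 = −511 kJ, so reaction 1 has the more negative ΔH; |ΔH_1 − ΔH_2| = 511 kJ.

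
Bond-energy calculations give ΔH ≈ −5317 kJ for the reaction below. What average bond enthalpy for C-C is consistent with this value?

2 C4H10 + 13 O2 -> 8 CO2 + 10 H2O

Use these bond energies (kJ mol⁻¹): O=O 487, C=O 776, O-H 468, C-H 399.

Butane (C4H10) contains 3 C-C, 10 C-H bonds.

D(C-C) ≈ 358 kJ/mol

Let D be the C-C bond energy.
Σ(broken) = 6×D + 20×399 + 13×487 = 14311 + 6D
Σ(formed) = 16×776 + 20×468 = 21776
ΔH = Σ(broken) − Σ(formed) = (14311 + 6D) − (21776) = −7465 + 6D
Setting this equal to −5317 kJ gives 6D = 2148, so D = 358 kJ/mol.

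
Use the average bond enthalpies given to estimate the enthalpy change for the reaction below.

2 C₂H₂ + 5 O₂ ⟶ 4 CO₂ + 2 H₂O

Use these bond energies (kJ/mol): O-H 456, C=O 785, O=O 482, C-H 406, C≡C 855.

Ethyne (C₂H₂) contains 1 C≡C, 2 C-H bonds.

ΔH ≈ −2360 kJ

Bonds broken (reactants):
  C≡C: 2 × 855 = 1710
  C-H: 4 × 406 = 1624
  O=O: 5 × 482 = 2410
  Σ(broken) = 5744 kJ
Bonds formed (products):
  C=O: 8 × 785 = 6280
  O-H: 4 × 456 = 1824
  Σ(formed) = 8104 kJ
ΔH = Σ(broken) − Σ(formed) = 5744 − 8104 = −2360 kJ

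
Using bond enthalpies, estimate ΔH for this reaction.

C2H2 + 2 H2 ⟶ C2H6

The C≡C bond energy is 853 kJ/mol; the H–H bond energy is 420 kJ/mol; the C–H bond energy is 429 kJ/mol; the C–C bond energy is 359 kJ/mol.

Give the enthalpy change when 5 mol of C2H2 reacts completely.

ΔH = −1910 kJ

Bonds broken (reactants):
  C≡C: 1 × 853 = 853
  C–H: 2 × 429 = 858
  H–H: 2 × 420 = 840
  Σ(broken) = 2551 kJ
Bonds formed (products):
  C–C: 1 × 359 = 359
  C–H: 6 × 429 = 2574
  Σ(formed) = 2933 kJ
ΔH = Σ(broken) − Σ(formed) = 2551 − 2933 = −382 kJ
For 5× the reaction as written: 5 × (−382) = −1910 kJ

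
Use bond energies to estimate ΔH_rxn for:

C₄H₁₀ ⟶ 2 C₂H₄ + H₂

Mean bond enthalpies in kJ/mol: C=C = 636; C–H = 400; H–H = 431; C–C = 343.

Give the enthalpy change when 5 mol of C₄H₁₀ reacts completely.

Bonds broken (reactants):
  C–C: 3 × 343 = 1029
  C–H: 10 × 400 = 4000
  Σ(broken) = 5029 kJ
Bonds formed (products):
  C–H: 8 × 400 = 3200
  C=C: 2 × 636 = 1272
  H–H: 1 × 431 = 431
  Σ(formed) = 4903 kJ
ΔH = Σ(broken) − Σ(formed) = 5029 − 4903 = +126 kJ
For 5× the reaction as written: 5 × (+126) = +630 kJ

ΔH = +630 kJ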